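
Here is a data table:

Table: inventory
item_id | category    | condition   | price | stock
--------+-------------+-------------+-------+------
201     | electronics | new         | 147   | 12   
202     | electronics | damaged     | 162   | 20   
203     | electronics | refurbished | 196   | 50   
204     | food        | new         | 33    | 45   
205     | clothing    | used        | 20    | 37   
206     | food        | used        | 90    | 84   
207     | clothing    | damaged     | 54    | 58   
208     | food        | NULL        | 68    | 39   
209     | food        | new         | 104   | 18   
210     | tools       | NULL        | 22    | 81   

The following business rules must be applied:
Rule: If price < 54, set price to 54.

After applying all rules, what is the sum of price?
983

Step 1: 3 records have price < 54
Step 2: These records originally summed to 75
Step 3: After setting to minimum: 3 × 54 = 162
Step 4: Unaffected records sum: 821
Step 5: Final sum = 162 + 821 = 983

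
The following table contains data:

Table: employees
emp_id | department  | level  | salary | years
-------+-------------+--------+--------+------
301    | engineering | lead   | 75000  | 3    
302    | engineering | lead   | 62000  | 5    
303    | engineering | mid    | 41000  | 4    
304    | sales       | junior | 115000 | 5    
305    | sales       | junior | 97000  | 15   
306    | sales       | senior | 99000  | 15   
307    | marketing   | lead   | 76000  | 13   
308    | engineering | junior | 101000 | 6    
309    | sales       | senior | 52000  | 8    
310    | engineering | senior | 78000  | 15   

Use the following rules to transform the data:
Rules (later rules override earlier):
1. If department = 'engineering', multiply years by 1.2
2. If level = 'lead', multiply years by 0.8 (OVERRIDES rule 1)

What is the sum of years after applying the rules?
89.8

Step 1: Rule 2 takes priority for records with level = 'lead'
  - 3 records: 21 × 0.8 = 16.8
Step 2: Rule 1 applies to remaining records with department = 'engineering'
  - 3 records: 25 × 1.2 = 30.0
Step 3: Other records unchanged: 43
Step 4: Final sum = 16.8 + 30.0 + 43 = 89.8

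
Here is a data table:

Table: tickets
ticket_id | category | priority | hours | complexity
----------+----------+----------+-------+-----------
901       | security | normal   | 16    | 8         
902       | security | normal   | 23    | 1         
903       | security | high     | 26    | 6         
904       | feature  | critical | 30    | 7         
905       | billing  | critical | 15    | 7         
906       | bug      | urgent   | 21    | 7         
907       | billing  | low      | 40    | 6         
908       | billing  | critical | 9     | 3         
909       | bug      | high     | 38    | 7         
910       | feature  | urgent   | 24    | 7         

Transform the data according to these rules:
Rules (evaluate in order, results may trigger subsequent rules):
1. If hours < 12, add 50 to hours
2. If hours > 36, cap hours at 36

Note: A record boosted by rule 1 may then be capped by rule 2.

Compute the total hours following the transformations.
263

Step 1: Apply rule 1 to records with hours < 12
  - 1 records get bonus of 50
  - Of these, 1 records then exceed 36 and get capped
Step 2: Apply rule 2 to records with hours > 36
  - 2 records (original) are capped
Step 3: Calculate final sum = 263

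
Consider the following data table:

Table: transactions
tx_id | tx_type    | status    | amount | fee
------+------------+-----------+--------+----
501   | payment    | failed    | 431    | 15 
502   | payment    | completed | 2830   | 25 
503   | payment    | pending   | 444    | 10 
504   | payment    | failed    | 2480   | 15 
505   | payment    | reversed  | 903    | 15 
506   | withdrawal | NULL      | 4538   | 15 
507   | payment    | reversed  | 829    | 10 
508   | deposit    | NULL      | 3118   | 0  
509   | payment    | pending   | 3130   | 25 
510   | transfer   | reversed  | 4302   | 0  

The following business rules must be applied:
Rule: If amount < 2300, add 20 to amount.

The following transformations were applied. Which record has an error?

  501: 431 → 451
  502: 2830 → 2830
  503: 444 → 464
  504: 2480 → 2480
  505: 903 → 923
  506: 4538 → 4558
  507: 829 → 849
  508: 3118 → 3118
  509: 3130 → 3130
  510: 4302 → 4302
Record 506 has an error. The correct transformed value should be 4538, not 4558.

Step 1: Check each record against the rule
Step 2: Record 506 has amount = 4538
Step 3: Since 4538 >= 2300, the bonus should not have been applied
Step 4: Correct value = 4538, but claimed value = 4558
Conclusion: Record 506 has the error.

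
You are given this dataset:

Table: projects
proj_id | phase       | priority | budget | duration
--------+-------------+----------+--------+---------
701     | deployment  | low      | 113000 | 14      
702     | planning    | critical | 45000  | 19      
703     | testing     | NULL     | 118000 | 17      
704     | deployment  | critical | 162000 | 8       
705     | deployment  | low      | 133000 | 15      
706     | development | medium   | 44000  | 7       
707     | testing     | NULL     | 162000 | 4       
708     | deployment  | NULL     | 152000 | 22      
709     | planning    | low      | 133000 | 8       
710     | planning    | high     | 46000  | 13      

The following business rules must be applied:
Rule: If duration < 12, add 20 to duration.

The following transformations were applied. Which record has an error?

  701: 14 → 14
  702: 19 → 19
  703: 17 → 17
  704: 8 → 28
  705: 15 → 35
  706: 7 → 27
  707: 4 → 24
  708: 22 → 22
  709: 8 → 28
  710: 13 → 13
Record 705 has an error. The correct transformed value should be 15, not 35.

Step 1: Check each record against the rule
Step 2: Record 705 has duration = 15
Step 3: Since 15 >= 12, the bonus should not have been applied
Step 4: Correct value = 15, but claimed value = 35
Conclusion: Record 705 has the error.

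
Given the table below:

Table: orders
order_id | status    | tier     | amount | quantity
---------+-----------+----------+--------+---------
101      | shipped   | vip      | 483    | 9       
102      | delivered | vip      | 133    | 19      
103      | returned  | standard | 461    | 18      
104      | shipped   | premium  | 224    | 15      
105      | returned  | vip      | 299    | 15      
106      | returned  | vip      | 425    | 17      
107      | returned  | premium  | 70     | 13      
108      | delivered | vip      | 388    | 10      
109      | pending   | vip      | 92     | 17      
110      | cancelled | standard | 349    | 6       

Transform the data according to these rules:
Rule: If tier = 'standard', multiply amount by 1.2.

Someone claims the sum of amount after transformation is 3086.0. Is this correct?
Yes, the result is correct.

Step 1: Calculate the correct sum after transformation
Step 2: Apply multiplier 1.2 to records where tier = 'standard'
Step 3: Correct result = 3086.0
Step 4: Claimed result = 3086.0
Step 5: 3086.0 = 3086.0 ✓
Conclusion: The claimed result is correct.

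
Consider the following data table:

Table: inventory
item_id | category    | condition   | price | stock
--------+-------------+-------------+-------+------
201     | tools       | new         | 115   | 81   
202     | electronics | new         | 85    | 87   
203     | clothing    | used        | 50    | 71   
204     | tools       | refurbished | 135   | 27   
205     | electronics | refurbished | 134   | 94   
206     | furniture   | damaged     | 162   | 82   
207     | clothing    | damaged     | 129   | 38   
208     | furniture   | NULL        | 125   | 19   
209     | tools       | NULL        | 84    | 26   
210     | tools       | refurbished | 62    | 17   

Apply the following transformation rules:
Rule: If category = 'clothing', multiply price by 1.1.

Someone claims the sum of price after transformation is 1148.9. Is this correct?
No, the correct result is 1098.9.

Step 1: Calculate the correct sum after transformation
Step 2: Apply multiplier 1.1 to records where category = 'clothing'
Step 3: Correct result = 1098.9
Step 4: Claimed result = 1148.9
Step 5: 1098.9 ≠ 1148.9
Conclusion: The claimed result is incorrect. The correct answer is 1098.9.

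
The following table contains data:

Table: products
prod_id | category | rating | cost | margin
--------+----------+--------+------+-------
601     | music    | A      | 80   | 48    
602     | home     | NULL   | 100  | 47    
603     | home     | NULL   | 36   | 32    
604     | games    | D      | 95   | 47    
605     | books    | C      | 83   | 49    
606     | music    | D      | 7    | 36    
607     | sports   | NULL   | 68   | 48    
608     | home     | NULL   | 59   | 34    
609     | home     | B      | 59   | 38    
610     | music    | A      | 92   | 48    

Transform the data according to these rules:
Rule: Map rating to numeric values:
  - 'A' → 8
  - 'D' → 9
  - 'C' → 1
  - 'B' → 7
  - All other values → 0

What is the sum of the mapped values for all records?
42

Step 1: Apply mapping to each record
Step 2: Count by status:
  'A': 2 records × 8 = 16
  'D': 2 records × 9 = 18
  'C': 1 records × 1 = 1
  'B': 1 records × 7 = 7
Step 3: Sum all mapped values = 42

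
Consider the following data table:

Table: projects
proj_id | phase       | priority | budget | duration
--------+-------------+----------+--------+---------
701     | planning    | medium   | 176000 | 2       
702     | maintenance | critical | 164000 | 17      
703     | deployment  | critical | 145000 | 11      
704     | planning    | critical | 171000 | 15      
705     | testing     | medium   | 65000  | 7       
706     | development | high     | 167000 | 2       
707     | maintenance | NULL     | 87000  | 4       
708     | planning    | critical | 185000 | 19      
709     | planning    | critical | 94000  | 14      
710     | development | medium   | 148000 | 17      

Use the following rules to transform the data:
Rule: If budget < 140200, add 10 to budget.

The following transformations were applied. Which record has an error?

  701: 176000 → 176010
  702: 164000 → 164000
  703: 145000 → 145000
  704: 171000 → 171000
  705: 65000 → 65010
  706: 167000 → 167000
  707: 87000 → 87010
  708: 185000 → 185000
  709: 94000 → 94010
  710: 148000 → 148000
Record 701 has an error. The correct transformed value should be 176000, not 176010.

Step 1: Check each record against the rule
Step 2: Record 701 has budget = 176000
Step 3: Since 176000 >= 140200, the bonus should not have been applied
Step 4: Correct value = 176000, but claimed value = 176010
Conclusion: Record 701 has the error.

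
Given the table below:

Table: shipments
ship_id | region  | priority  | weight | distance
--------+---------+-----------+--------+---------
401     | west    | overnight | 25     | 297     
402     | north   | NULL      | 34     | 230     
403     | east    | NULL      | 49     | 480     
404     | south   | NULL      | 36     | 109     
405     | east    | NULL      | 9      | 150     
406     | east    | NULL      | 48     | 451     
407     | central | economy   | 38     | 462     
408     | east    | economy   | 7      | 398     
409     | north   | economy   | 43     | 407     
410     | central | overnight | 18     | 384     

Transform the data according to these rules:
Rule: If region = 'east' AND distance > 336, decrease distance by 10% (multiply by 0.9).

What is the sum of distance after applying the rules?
3235.1

Step 1: Find records where region = 'east' AND distance > 336
Step 2: 3 records match, summing to 1329
Step 3: After multiplier: 1329 × 0.9 = 1196.1
Step 4: Unaffected records sum: 2039
Step 5: Final sum = 1196.1 + 2039 = 3235.1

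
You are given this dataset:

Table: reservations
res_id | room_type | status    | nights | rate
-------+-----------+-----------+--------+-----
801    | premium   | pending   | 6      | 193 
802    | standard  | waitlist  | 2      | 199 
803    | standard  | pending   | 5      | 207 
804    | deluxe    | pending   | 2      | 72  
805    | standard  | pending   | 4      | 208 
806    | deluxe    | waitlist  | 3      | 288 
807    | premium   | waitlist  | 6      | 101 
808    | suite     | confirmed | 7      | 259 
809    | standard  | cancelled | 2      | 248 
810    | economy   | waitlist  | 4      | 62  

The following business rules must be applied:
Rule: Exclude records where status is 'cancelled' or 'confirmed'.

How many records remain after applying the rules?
8

Step 1: Count records to exclude
  - 1 (cancelled) + 1 (confirmed) = 2 records
Step 2: Total records: 10
Step 3: Remaining = 10 - 2 = 8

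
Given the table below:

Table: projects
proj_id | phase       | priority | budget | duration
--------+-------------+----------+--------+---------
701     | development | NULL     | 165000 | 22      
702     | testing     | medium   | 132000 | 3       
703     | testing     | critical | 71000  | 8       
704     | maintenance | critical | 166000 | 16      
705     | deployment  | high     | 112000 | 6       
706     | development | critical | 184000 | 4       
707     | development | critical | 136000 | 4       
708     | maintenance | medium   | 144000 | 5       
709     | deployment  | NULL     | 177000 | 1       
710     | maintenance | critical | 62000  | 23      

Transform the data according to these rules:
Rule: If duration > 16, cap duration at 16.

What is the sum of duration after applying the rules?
79

Step 1: 2 records have duration > 16
Step 2: These records originally summed to 45
Step 3: After capping: 2 × 16 = 32
Step 4: Unaffected records sum: 47
Step 5: Final sum = 32 + 47 = 79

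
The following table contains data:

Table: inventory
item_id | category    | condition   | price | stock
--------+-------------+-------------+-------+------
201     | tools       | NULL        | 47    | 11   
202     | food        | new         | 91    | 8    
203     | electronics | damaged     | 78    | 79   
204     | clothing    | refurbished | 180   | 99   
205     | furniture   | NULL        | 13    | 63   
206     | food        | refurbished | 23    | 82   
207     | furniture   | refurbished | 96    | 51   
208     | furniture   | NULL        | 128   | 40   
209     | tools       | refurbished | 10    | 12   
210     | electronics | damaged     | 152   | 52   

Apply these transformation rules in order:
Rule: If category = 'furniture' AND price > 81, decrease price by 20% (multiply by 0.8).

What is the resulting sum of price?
773.2

Step 1: Find records where category = 'furniture' AND price > 81
Step 2: 2 records match, summing to 224
Step 3: After multiplier: 224 × 0.8 = 179.2
Step 4: Unaffected records sum: 594
Step 5: Final sum = 179.2 + 594 = 773.2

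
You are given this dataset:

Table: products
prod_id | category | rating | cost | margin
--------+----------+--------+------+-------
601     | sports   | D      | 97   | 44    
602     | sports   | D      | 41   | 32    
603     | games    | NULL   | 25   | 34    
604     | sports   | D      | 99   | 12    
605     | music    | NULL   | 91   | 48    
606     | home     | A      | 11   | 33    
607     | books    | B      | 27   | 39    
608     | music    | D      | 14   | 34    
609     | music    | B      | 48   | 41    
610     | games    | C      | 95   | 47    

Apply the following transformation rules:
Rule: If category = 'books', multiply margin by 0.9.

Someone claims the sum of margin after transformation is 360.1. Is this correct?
Yes, the result is correct.

Step 1: Calculate the correct sum after transformation
Step 2: Apply multiplier 0.9 to records where category = 'books'
Step 3: Correct result = 360.1
Step 4: Claimed result = 360.1
Step 5: 360.1 = 360.1 ✓
Conclusion: The claimed result is correct.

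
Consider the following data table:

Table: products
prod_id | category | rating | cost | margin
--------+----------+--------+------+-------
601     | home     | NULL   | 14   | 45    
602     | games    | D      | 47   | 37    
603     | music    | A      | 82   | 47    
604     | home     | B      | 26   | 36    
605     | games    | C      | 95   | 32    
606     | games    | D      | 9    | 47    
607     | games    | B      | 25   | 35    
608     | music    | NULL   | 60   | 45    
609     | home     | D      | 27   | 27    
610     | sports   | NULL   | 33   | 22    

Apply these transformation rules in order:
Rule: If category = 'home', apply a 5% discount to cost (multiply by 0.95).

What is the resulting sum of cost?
414.65

Step 1: Records with category = 'home' have total cost = 67
Step 2: Apply multiplier: 67 × 0.95 = 63.65
Step 3: Other records total: 351
Step 4: Final sum = 63.65 + 351 = 414.65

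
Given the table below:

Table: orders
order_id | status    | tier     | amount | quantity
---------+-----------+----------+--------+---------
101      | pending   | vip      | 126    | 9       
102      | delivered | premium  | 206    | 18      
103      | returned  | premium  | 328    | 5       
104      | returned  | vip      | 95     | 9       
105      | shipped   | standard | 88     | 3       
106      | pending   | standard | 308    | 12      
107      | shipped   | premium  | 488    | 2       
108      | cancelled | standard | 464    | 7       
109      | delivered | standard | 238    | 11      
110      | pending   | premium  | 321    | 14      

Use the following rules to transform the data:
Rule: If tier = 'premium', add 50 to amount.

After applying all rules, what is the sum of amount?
2862

Step 1: Count records where tier = 'premium': 4
Step 2: Total bonus added: 4 × 50 = 200
Step 3: Original sum of amount: 2662
Step 4: Final sum = 2662 + 200 = 2862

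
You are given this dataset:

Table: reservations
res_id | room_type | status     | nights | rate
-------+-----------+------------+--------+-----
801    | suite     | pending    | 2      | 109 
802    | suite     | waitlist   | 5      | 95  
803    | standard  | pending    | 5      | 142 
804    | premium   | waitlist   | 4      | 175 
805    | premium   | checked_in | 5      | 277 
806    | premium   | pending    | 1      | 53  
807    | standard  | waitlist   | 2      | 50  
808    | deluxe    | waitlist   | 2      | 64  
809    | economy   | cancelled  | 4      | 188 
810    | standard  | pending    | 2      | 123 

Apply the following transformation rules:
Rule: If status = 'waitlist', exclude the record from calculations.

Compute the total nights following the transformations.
19

Step 1: Identify records where status = 'waitlist'
Step 2: The excluded records sum to 13
Step 3: Original total nights = 32
Step 4: Remaining total = 32 - 13 = 19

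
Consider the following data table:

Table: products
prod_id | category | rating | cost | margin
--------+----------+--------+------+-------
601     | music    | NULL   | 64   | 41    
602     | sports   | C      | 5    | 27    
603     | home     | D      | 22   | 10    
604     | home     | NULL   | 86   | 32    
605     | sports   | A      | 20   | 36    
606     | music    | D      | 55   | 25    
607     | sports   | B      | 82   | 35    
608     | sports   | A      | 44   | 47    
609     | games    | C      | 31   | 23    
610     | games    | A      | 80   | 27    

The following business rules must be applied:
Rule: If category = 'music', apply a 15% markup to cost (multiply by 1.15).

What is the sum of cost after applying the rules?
506.85

Step 1: Records with category = 'music' have total cost = 119
Step 2: Apply multiplier: 119 × 1.15 = 136.85
Step 3: Other records total: 370
Step 4: Final sum = 136.85 + 370 = 506.85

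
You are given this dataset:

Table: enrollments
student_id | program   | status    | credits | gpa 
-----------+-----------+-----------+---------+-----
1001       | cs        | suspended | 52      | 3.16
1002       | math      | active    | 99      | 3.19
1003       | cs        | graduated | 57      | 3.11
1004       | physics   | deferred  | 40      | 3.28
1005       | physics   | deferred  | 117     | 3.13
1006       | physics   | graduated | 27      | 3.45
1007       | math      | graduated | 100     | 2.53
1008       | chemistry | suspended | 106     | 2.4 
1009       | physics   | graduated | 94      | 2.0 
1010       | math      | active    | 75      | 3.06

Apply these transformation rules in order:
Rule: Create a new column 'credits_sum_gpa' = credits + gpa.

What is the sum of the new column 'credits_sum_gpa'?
796.31

Step 1: For each record, compute credits + gpa
Example calculations:
  52 + 3.16 = 55.16
  99 + 3.19 = 102.19
  57 + 3.11 = 60.11
  ...
Step 2: Sum all derived values
Step 3: Total = 796.31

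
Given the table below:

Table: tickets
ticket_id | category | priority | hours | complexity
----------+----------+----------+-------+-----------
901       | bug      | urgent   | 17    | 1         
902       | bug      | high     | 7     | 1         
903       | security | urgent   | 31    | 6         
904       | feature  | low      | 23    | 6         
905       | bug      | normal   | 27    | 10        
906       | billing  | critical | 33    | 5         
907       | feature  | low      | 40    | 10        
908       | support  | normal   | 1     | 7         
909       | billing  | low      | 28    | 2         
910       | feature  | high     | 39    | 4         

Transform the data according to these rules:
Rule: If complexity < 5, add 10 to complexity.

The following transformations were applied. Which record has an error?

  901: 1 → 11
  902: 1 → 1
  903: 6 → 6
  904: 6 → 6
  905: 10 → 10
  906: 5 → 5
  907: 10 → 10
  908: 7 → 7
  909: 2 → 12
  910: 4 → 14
Record 902 has an error. The correct transformed value should be 11, not 1.

Step 1: Check each record against the rule
Step 2: Record 902 has complexity = 1
Step 3: Since 1 < 5, the bonus should have been applied
Step 4: Correct value = 11, but claimed value = 1
Conclusion: Record 902 has the error.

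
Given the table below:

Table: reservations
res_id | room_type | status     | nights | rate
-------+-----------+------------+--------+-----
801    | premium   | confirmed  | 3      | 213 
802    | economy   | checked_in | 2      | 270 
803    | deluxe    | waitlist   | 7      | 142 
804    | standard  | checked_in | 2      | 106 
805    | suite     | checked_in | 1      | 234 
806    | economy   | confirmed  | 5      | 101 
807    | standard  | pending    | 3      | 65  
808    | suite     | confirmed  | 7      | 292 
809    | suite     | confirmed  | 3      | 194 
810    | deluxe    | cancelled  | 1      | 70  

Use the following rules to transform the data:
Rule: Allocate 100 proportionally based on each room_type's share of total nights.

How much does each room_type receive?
deluxe: 23.53, economy: 20.59, premium: 8.82, standard: 14.71, suite: 32.35

Step 1: Calculate total nights = 34
Step 2: Calculate each room_type's proportion:
  deluxe: 8/34 = 23.53% → 23.53
  economy: 7/34 = 20.59% → 20.59
  premium: 3/34 = 8.82% → 8.82
  standard: 5/34 = 14.71% → 14.71
  suite: 11/34 = 32.35% → 32.35
Step 3: Verify: sum of allocations ≈ 100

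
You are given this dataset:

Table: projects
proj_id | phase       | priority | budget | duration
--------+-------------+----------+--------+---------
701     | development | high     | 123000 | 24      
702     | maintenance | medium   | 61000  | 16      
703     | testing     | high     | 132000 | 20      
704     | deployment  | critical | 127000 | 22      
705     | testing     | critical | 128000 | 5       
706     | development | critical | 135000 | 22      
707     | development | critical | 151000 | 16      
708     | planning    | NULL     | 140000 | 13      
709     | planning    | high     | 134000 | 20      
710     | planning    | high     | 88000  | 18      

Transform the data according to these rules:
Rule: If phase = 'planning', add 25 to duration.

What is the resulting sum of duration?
251

Step 1: Count records where phase = 'planning': 3
Step 2: Total bonus added: 3 × 25 = 75
Step 3: Original sum of duration: 176
Step 4: Final sum = 176 + 75 = 251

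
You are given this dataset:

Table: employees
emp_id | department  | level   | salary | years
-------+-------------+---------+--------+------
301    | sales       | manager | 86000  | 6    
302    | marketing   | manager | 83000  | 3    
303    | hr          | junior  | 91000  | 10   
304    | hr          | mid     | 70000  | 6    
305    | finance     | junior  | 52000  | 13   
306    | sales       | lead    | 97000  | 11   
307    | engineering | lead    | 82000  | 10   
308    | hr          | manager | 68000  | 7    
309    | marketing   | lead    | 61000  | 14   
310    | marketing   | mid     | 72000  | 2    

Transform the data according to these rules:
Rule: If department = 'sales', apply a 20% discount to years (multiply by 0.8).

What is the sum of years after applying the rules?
78.6

Step 1: Records with department = 'sales' have total years = 17
Step 2: Apply multiplier: 17 × 0.8 = 13.6
Step 3: Other records total: 65
Step 4: Final sum = 13.6 + 65 = 78.6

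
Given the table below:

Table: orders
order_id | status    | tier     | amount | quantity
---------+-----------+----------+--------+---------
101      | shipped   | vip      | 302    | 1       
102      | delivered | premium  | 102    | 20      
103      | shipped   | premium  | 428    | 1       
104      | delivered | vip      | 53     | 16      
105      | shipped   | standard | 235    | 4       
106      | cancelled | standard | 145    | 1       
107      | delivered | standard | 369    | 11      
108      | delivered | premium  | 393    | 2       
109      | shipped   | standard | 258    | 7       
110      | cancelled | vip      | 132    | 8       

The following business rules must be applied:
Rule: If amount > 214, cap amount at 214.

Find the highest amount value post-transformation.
214

Step 1: Original maximum amount = 428
Step 2: Apply cap at 214
Step 3: 6 records had amount > 214 and were capped
Step 4: Maximum after transformation = 214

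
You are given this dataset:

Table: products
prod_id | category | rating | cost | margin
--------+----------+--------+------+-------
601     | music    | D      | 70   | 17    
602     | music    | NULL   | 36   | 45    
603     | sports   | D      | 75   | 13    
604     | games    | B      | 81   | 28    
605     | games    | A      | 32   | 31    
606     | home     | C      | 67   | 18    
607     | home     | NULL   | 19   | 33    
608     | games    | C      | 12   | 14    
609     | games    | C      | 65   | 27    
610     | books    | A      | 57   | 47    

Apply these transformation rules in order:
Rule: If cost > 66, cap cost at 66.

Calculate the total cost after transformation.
485

Step 1: 4 records have cost > 66
Step 2: These records originally summed to 293
Step 3: After capping: 4 × 66 = 264
Step 4: Unaffected records sum: 221
Step 5: Final sum = 264 + 221 = 485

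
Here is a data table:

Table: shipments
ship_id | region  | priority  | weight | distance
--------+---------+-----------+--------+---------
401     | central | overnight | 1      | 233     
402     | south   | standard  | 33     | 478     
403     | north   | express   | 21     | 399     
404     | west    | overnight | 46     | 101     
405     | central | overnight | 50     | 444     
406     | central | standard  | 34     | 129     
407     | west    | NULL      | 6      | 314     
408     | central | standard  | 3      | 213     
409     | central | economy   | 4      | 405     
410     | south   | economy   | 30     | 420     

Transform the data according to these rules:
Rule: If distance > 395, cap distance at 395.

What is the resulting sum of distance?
2965

Step 1: 5 records have distance > 395
Step 2: These records originally summed to 2146
Step 3: After capping: 5 × 395 = 1975
Step 4: Unaffected records sum: 990
Step 5: Final sum = 1975 + 990 = 2965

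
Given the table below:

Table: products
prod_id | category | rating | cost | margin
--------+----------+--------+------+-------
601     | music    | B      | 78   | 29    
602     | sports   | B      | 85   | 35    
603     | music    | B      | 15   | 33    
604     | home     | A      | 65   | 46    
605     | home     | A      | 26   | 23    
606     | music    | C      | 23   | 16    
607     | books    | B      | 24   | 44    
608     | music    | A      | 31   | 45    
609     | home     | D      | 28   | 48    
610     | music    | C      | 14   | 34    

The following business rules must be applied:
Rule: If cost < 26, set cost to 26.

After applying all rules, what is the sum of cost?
417

Step 1: 4 records have cost < 26
Step 2: These records originally summed to 76
Step 3: After setting to minimum: 4 × 26 = 104
Step 4: Unaffected records sum: 313
Step 5: Final sum = 104 + 313 = 417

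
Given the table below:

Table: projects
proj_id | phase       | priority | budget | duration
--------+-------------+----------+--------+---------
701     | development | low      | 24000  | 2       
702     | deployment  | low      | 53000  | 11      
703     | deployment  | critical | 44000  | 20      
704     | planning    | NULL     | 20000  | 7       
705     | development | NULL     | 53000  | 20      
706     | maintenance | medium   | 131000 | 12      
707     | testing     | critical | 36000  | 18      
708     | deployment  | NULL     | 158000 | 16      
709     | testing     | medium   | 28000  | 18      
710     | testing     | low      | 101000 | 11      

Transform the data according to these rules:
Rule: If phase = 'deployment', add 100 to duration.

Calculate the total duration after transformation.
435

Step 1: Count records where phase = 'deployment': 3
Step 2: Total bonus added: 3 × 100 = 300
Step 3: Original sum of duration: 135
Step 4: Final sum = 135 + 300 = 435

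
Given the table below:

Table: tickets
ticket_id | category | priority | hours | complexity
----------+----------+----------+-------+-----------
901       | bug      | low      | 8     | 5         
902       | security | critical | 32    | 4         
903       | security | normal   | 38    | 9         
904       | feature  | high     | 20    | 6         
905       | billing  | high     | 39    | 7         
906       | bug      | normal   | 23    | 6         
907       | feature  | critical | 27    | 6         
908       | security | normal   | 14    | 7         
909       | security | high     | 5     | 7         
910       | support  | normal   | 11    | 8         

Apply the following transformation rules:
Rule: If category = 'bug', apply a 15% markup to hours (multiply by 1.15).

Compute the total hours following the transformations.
221.65

Step 1: Records with category = 'bug' have total hours = 31
Step 2: Apply multiplier: 31 × 1.15 = 35.65
Step 3: Other records total: 186
Step 4: Final sum = 35.65 + 186 = 221.65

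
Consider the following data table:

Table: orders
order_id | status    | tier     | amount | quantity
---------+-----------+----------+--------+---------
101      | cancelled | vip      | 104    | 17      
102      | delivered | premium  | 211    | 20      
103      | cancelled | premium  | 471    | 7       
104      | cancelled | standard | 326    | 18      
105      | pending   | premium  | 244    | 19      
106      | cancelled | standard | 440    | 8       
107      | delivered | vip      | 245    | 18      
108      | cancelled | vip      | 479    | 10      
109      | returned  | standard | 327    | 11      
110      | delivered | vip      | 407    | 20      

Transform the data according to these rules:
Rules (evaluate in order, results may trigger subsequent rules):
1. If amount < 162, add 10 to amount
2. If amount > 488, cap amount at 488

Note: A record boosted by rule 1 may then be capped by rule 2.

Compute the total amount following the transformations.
3264

Step 1: Apply rule 1 to records with amount < 162
  - 1 records get bonus of 10
  - Of these, 0 records then exceed 488 and get capped
Step 2: Apply rule 2 to records with amount > 488
  - 0 records (original) are capped
Step 3: Calculate final sum = 3264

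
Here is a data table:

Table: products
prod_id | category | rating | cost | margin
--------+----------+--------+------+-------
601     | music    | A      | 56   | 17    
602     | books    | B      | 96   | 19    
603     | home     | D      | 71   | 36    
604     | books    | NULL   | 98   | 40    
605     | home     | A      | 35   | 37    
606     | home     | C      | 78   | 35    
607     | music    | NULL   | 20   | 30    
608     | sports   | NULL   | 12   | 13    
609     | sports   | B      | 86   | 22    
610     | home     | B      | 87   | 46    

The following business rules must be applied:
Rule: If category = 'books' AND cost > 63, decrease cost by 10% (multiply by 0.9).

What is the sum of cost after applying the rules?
619.6

Step 1: Find records where category = 'books' AND cost > 63
Step 2: 2 records match, summing to 194
Step 3: After multiplier: 194 × 0.9 = 174.6
Step 4: Unaffected records sum: 445
Step 5: Final sum = 174.6 + 445 = 619.6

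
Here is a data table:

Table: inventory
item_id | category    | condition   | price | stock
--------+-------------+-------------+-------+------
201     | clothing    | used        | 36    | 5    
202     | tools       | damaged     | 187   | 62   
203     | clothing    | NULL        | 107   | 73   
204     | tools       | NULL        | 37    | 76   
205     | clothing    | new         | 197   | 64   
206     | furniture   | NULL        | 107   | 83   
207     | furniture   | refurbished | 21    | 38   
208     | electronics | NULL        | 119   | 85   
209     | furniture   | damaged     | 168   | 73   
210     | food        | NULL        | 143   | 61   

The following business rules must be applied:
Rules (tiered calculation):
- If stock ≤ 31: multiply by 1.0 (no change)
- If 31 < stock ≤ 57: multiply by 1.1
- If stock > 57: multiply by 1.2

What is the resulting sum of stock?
739.2

Step 1: Tier 1 (stock ≤ 31): 1 records, sum = 5 × 1.0 = 5.0
Step 2: Tier 2 (31 < stock ≤ 57): 1 records, sum = 38 × 1.1 = 41.8
Step 3: Tier 3 (stock > 57): 8 records, sum = 577 × 1.2 = 692.4
Step 4: Final sum = 5.0 + 41.8 + 692.4 = 739.2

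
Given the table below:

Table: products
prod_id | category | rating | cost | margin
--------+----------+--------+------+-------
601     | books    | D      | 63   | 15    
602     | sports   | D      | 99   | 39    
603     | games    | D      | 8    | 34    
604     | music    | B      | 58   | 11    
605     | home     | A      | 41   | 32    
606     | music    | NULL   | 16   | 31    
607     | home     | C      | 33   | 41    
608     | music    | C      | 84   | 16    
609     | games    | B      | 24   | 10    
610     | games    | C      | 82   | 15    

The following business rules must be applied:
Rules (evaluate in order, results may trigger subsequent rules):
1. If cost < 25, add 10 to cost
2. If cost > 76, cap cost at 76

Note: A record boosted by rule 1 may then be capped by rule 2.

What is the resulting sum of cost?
501

Step 1: Apply rule 1 to records with cost < 25
  - 3 records get bonus of 10
  - Of these, 0 records then exceed 76 and get capped
Step 2: Apply rule 2 to records with cost > 76
  - 3 records (original) are capped
Step 3: Calculate final sum = 501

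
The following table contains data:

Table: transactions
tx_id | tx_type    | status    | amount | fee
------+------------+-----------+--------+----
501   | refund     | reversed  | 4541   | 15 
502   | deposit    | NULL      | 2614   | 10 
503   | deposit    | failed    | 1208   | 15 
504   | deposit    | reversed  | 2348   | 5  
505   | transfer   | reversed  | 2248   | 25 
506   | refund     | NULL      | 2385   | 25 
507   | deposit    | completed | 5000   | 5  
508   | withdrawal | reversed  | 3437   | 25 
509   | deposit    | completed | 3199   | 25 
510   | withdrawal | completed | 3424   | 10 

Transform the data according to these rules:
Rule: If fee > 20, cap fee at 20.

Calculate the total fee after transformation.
140

Step 1: 4 records have fee > 20
Step 2: These records originally summed to 100
Step 3: After capping: 4 × 20 = 80
Step 4: Unaffected records sum: 60
Step 5: Final sum = 80 + 60 = 140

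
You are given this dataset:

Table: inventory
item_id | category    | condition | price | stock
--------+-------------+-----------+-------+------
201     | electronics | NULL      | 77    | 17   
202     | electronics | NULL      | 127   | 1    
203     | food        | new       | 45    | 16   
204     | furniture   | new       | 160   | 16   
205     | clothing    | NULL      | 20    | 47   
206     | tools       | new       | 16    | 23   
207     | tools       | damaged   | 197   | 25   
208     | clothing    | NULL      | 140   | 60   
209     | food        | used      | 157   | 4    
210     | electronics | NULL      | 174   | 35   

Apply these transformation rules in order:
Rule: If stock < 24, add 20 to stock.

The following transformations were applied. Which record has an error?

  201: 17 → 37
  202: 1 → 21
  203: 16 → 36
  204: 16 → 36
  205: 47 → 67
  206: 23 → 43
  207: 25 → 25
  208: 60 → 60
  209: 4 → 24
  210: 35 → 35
Record 205 has an error. The correct transformed value should be 47, not 67.

Step 1: Check each record against the rule
Step 2: Record 205 has stock = 47
Step 3: Since 47 >= 24, the bonus should not have been applied
Step 4: Correct value = 47, but claimed value = 67
Conclusion: Record 205 has the error.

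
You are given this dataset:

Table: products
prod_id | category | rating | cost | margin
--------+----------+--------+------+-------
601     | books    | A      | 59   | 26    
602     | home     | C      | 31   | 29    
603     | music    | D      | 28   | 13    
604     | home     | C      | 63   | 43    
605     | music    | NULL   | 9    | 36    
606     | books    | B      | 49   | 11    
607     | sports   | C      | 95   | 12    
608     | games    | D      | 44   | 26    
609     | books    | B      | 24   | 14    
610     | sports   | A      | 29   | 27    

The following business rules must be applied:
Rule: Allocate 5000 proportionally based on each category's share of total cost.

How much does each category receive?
books: 1531.32, games: 510.44, home: 1090.49, music: 429.23, sports: 1438.52

Step 1: Calculate total cost = 431
Step 2: Calculate each category's proportion:
  books: 132/431 = 30.63% → 1531.32
  games: 44/431 = 10.21% → 510.44
  home: 94/431 = 21.81% → 1090.49
  music: 37/431 = 8.58% → 429.23
  sports: 124/431 = 28.77% → 1438.52
Step 3: Verify: sum of allocations ≈ 5000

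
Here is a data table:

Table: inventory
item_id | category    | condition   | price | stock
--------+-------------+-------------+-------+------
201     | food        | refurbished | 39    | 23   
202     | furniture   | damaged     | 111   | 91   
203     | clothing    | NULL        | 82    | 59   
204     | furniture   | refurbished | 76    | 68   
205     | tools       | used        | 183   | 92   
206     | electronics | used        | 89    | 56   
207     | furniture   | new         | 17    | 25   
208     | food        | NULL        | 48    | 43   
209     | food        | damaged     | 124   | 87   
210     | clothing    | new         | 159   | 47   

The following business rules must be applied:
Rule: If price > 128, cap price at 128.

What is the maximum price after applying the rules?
128

Step 1: Original maximum price = 183
Step 2: Apply cap at 128
Step 3: 2 records had price > 128 and were capped
Step 4: Maximum after transformation = 128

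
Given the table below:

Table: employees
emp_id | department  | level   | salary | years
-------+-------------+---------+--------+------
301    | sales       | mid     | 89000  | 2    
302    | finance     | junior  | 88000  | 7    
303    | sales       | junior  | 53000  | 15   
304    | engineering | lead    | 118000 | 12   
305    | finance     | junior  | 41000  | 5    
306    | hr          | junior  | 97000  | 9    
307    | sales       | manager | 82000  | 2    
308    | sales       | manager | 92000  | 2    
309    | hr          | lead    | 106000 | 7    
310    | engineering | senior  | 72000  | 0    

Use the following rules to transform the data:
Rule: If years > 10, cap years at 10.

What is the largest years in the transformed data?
10

Step 1: Original maximum years = 15
Step 2: Apply cap at 10
Step 3: 2 records had years > 10 and were capped
Step 4: Maximum after transformation = 10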